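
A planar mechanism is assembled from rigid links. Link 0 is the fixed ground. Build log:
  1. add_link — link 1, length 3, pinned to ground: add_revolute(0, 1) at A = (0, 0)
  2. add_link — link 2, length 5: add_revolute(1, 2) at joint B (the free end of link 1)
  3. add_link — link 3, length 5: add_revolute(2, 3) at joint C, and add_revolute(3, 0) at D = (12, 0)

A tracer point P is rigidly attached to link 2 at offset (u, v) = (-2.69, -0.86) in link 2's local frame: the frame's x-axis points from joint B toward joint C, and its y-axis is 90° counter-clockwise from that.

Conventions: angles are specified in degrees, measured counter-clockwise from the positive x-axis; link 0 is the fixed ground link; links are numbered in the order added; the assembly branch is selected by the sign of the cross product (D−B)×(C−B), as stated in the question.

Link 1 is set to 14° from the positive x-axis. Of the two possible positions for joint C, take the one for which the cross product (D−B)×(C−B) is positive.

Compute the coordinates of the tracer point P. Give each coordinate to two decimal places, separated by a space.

A=(0,0), D=(12.00,0)
B = A + 3.00·(cos14°, sin14°) = (2.9109, 0.7258)
|BD| = 9.1180
circle(B,5.00) ∩ circle(D,5.00): a=4.5590, h=2.0531
  candidates: C₊=(7.6189,2.4095) cross=18.720; C₋=(7.2920,-1.6837) cross=-18.720
  branch + wants cross > 0 → take C=(7.6189,2.4095) (cross=18.720)
ex = (C−B)/|BC| = (0.9416,0.3367); ey = (-0.3367,0.9416)
P = B + -2.69·ex + -0.86·ey = (0.6676,-0.9899)

0.67 -0.99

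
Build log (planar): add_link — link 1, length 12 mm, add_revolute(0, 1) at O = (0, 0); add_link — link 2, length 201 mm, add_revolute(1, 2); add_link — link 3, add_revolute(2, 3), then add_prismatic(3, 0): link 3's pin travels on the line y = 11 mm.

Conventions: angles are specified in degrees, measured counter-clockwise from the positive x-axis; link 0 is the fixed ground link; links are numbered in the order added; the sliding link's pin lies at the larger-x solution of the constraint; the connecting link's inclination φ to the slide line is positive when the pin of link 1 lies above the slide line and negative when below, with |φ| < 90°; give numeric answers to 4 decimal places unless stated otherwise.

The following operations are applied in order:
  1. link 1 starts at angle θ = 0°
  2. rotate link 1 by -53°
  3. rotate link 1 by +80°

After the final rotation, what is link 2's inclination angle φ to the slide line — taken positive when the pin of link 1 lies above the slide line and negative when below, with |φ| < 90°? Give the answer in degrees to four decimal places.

geometry: r = 12 mm, L = 201 mm, e = 11 mm; θ starts at 0°
rotate link 1 by -53°: θ ← 0° -53° = -53°
rotate link 1 by +80°: θ ← -53° +80° = 27°
h = r sin θ − e = 5.447886 − 11 = -5.552114
sin φ = h / L = -5.552114 / 201 = -0.02762246
φ = arcsin(-0.02762246) = -1.582852°

-1.5829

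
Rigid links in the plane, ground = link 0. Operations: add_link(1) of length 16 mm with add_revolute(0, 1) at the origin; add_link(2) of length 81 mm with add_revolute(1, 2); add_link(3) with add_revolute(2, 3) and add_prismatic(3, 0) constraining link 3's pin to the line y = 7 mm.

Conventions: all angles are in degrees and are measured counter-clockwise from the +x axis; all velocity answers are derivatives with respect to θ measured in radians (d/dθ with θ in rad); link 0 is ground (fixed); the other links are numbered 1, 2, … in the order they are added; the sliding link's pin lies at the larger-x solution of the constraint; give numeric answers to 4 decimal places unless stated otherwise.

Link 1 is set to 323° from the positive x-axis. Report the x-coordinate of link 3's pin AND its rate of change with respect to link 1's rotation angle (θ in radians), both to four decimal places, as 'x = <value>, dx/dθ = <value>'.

geometry: r = 16 mm, L = 81 mm, e = 7 mm
crank pin P = (r cos θ, r sin θ) = (12.778168, -9.629040)
h = r sin θ − e = -9.629040 − 7 = -16.629040
x = r cos θ + √(L² − h²) = 12.778168 + 79.274681 = 92.052849
dx/dθ = −r sin θ − h·r cos θ/√(L² − h²) (θ in radians; h = -16.629040) = 12.309451

x = 92.0528, dx/dθ = 12.3095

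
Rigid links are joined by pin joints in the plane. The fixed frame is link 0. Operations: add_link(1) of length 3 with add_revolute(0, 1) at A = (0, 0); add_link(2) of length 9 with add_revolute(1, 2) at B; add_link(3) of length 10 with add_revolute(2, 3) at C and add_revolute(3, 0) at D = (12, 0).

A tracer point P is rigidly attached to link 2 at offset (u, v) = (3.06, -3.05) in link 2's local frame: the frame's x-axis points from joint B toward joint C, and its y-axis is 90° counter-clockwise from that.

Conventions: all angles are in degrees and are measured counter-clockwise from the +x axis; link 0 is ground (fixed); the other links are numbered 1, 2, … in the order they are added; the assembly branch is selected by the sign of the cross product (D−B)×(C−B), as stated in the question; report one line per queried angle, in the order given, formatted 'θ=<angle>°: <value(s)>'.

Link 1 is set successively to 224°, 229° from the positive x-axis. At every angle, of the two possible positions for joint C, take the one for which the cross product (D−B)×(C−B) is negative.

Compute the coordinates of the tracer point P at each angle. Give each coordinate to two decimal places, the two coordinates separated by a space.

A=(0,0), D=(12.00,0)
θ=224°: B = A + 3.00·(cos224°, sin224°) = (-2.1580, -2.0840)
θ=224°: |BD| = 14.3106
θ=224°: circle(B,9.00) ∩ circle(D,10.00): a=6.4914, h=6.2339
θ=224°:   candidates: C₊=(3.3564,5.0288) cross=89.210; C₋=(5.1720,-7.3061) cross=-89.210
θ=224°:   branch - wants cross < 0 → take C=(5.1720,-7.3061) (cross=-89.210)
θ=224°: ex = (C−B)/|BC| = (0.8144,-0.5802); ey = (0.5802,0.8144)
θ=224°: P = B + 3.06·ex + -3.05·ey = (-1.4355,-6.3436)
θ=229°: B = A + 3.00·(cos229°, sin229°) = (-1.9682, -2.2641)
θ=229°: |BD| = 14.1505
θ=229°: circle(B,9.00) ∩ circle(D,10.00): a=6.4039, h=6.3238
θ=229°:   candidates: C₊=(3.3414,5.0028) cross=89.485; C₋=(5.3650,-7.4818) cross=-89.485
θ=229°:   branch - wants cross < 0 → take C=(5.3650,-7.4818) (cross=-89.485)
θ=229°: ex = (C−B)/|BC| = (0.8148,-0.5797); ey = (0.5797,0.8148)
θ=229°: P = B + 3.06·ex + -3.05·ey = (-1.2431,-6.5233)

θ=224°: -1.44 -6.34
θ=229°: -1.24 -6.52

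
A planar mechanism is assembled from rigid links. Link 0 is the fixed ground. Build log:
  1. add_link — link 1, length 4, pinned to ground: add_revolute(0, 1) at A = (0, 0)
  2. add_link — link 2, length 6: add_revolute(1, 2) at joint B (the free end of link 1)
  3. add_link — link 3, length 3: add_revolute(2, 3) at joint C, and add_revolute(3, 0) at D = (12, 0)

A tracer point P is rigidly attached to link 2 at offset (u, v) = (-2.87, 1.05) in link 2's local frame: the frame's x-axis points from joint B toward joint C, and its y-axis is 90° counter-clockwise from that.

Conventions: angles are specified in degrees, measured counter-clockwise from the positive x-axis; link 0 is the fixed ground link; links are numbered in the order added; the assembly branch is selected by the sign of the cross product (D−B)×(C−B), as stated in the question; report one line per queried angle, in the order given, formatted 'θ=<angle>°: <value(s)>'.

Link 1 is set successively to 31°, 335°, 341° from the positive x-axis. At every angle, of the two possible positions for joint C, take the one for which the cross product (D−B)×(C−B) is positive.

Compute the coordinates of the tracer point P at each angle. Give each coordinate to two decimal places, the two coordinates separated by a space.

A=(0,0), D=(12.00,0)
θ=31°: B = A + 4.00·(cos31°, sin31°) = (3.4287, 2.0602)
θ=31°: |BD| = 8.8154
θ=31°: circle(B,6.00) ∩ circle(D,3.00): a=5.9391, h=0.8525
θ=31°:   candidates: C₊=(9.4026,1.5011) cross=7.515; C₋=(9.0041,-0.1567) cross=-7.515
θ=31°:   branch + wants cross > 0 → take C=(9.4026,1.5011) (cross=7.515)
θ=31°: ex = (C−B)/|BC| = (0.9956,-0.0932); ey = (0.0932,0.9956)
θ=31°: P = B + -2.87·ex + 1.05·ey = (0.6690,3.3730)
θ=335°: B = A + 4.00·(cos335°, sin335°) = (3.6252, -1.6905)
θ=335°: |BD| = 8.5437
θ=335°: circle(B,6.00) ∩ circle(D,3.00): a=5.8520, h=1.3246
θ=335°:   candidates: C₊=(9.0994,0.7658) cross=11.317; C₋=(9.6236,-1.8310) cross=-11.317
θ=335°:   branch + wants cross > 0 → take C=(9.0994,0.7658) (cross=11.317)
θ=335°: ex = (C−B)/|BC| = (0.9124,0.4094); ey = (-0.4094,0.9124)
θ=335°: P = B + -2.87·ex + 1.05·ey = (0.5769,-1.9074)
θ=341°: B = A + 4.00·(cos341°, sin341°) = (3.7821, -1.3023)
θ=341°: |BD| = 8.3205
θ=341°: circle(B,6.00) ∩ circle(D,3.00): a=5.7827, h=1.6000
θ=341°:   candidates: C₊=(9.2431,1.1831) cross=13.313; C₋=(9.7440,-1.9774) cross=-13.313
θ=341°:   branch + wants cross > 0 → take C=(9.2431,1.1831) (cross=13.313)
θ=341°: ex = (C−B)/|BC| = (0.9102,0.4142); ey = (-0.4142,0.9102)
θ=341°: P = B + -2.87·ex + 1.05·ey = (0.7349,-1.5354)

θ=31°: 0.67 3.37
θ=335°: 0.58 -1.91
θ=341°: 0.73 -1.54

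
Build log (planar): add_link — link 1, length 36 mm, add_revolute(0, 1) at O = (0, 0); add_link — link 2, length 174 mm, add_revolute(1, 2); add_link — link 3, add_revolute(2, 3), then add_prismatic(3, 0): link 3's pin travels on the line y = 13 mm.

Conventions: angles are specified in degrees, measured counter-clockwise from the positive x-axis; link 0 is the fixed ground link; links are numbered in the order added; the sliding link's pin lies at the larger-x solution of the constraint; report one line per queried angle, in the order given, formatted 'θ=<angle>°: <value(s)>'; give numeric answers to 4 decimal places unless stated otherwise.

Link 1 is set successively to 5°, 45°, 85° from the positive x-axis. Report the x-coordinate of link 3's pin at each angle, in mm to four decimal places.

geometry: r = 36 mm, L = 174 mm, e = 13 mm
θ=5°: crank pin P = (r cos θ, r sin θ) = (35.863009, 3.137607)
θ=5°: h = r sin θ − e = 3.137607 − 13 = -9.862393
θ=5°: x = r cos θ + √(L² − h²) = 35.863009 + 173.720273 = 209.583282
θ=45°: crank pin P = (r cos θ, r sin θ) = (25.455844, 25.455844)
θ=45°: h = r sin θ − e = 25.455844 − 13 = 12.455844
θ=45°: x = r cos θ + √(L² − h²) = 25.455844 + 173.553600 = 199.009444
θ=85°: crank pin P = (r cos θ, r sin θ) = (3.137607, 35.863009)
θ=85°: h = r sin θ − e = 35.863009 − 13 = 22.863009
θ=85°: x = r cos θ + √(L² − h²) = 3.137607 + 172.491399 = 175.629006

θ=5°: 209.5833
θ=45°: 199.0094
θ=85°: 175.6290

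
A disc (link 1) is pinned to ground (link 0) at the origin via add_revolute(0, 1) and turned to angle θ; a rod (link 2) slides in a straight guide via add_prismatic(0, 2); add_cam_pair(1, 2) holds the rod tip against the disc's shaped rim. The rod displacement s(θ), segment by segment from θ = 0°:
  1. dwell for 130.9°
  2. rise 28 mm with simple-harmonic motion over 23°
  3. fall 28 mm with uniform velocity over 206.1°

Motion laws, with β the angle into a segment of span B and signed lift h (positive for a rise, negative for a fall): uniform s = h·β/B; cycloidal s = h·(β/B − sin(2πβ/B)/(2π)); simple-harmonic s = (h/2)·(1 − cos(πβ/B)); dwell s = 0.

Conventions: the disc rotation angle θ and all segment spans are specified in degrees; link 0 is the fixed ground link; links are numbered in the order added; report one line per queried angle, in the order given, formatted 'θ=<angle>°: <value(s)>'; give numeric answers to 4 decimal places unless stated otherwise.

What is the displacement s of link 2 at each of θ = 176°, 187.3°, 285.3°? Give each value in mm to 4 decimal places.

segment 1 (0° to 130.9°, dwell): s unchanged at 0.0000
segment 2 (130.9° to 153.9°, simple-harmonic, h = 28) is passed completely: s = 0.0000 + (28) = 28.0000
θ = 176° falls in segment 3 (153.9° to 360°, uniform, h = -28): β = 176 − 153.9 = 22.1°, B = 206.1°; Δs = -28·22.1/206.1 = -3.0024; s = 28.0000 − 3.0024 = 24.9976
θ = 187.3° falls in segment 3 (153.9° to 360°, uniform, h = -28): β = 187.3 − 153.9 = 33.4°, B = 206.1°; Δs = -28·33.4/206.1 = -4.5376; s = 28.0000 − 4.5376 = 23.4624
θ = 285.3° falls in segment 3 (153.9° to 360°, uniform, h = -28): β = 285.3 − 153.9 = 131.4°, B = 206.1°; Δs = -28·131.4/206.1 = -17.8515; s = 28.0000 − 17.8515 = 10.1485

θ=176°: 24.9976
θ=187.3°: 23.4624
θ=285.3°: 10.1485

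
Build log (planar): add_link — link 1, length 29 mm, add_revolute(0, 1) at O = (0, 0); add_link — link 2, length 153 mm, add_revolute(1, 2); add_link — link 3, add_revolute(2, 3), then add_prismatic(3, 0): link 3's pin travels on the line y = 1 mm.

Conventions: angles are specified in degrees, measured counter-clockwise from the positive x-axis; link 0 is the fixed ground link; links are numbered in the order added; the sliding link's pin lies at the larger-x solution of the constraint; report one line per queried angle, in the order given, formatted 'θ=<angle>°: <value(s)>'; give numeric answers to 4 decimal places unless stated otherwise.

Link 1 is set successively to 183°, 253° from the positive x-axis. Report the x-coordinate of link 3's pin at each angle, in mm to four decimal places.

geometry: r = 29 mm, L = 153 mm, e = 1 mm
θ=183°: crank pin P = (r cos θ, r sin θ) = (-28.960257, -1.517743)
θ=183°: h = r sin θ − e = -1.517743 − 1 = -2.517743
θ=183°: x = r cos θ + √(L² − h²) = -28.960257 + 152.979283 = 124.019026
θ=253°: crank pin P = (r cos θ, r sin θ) = (-8.478779, -27.732838)
θ=253°: h = r sin θ − e = -27.732838 − 1 = -28.732838
θ=253°: x = r cos θ + √(L² − h²) = -8.478779 + 150.277823 = 141.799043

θ=183°: 124.0190
θ=253°: 141.7990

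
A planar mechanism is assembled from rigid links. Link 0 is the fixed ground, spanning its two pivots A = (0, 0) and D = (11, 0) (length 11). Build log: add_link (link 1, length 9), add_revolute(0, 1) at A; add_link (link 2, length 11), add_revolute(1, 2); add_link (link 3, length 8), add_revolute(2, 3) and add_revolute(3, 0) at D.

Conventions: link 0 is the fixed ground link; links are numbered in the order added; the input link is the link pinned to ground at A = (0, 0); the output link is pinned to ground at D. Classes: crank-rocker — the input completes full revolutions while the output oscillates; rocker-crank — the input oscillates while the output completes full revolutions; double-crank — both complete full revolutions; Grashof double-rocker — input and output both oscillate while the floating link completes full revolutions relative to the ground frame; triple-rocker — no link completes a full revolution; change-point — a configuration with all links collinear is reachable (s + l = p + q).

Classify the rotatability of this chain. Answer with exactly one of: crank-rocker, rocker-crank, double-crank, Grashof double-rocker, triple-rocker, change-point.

lengths: ground=11, input=9, coupler=11, output=8
sorted: s=8 (shortest), l=11 (longest), p+q=20
s + l = 19 vs p + q = 20
s + l < p + q (Grashof) with shortest = output link → rocker-crank

rocker-crank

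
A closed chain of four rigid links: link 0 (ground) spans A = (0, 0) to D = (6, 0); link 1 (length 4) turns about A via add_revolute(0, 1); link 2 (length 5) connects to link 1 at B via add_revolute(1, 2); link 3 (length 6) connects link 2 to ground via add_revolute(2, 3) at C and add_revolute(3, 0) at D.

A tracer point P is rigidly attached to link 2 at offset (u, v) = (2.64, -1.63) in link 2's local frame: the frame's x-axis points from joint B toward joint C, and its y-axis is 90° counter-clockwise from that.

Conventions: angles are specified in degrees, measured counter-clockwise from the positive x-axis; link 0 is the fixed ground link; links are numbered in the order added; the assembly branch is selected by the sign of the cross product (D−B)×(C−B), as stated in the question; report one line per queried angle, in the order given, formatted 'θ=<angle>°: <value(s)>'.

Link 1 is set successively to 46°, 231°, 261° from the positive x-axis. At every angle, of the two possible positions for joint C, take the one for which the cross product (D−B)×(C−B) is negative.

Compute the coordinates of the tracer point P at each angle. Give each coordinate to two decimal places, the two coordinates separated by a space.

A=(0,0), D=(6.00,0)
θ=46°: B = A + 4.00·(cos46°, sin46°) = (2.7786, 2.8774)
θ=46°: |BD| = 4.3193
θ=46°: circle(B,5.00) ∩ circle(D,6.00): a=0.8863, h=4.9208
θ=46°:   candidates: C₊=(6.7177,5.9569) cross=21.255; C₋=(0.1616,-1.3830) cross=-21.255
θ=46°:   branch - wants cross < 0 → take C=(0.1616,-1.3830) (cross=-21.255)
θ=46°: ex = (C−B)/|BC| = (-0.5234,-0.8521); ey = (0.8521,-0.5234)
θ=46°: P = B + 2.64·ex + -1.63·ey = (0.0079,1.4810)
θ=231°: B = A + 4.00·(cos231°, sin231°) = (-2.5173, -3.1086)
θ=231°: |BD| = 9.0668
θ=231°: circle(B,5.00) ∩ circle(D,6.00): a=3.9268, h=3.0952
θ=231°:   candidates: C₊=(0.1103,1.1453) cross=28.064; C₋=(2.2327,-4.6699) cross=-28.064
θ=231°:   branch - wants cross < 0 → take C=(2.2327,-4.6699) (cross=-28.064)
θ=231°: ex = (C−B)/|BC| = (0.9500,-0.3123); ey = (0.3123,0.9500)
θ=231°: P = B + 2.64·ex + -1.63·ey = (-0.5183,-5.4814)
θ=261°: B = A + 4.00·(cos261°, sin261°) = (-0.6257, -3.9508)
θ=261°: |BD| = 7.7142
θ=261°: circle(B,5.00) ∩ circle(D,6.00): a=3.1441, h=3.8877
θ=261°:   candidates: C₊=(0.0837,0.9987) cross=29.991; C₋=(4.0658,-5.6797) cross=-29.991
θ=261°:   branch - wants cross < 0 → take C=(4.0658,-5.6797) (cross=-29.991)
θ=261°: ex = (C−B)/|BC| = (0.9383,-0.3458); ey = (0.3458,0.9383)
θ=261°: P = B + 2.64·ex + -1.63·ey = (1.2878,-6.3931)

θ=46°: 0.01 1.48
θ=231°: -0.52 -5.48
θ=261°: 1.29 -6.39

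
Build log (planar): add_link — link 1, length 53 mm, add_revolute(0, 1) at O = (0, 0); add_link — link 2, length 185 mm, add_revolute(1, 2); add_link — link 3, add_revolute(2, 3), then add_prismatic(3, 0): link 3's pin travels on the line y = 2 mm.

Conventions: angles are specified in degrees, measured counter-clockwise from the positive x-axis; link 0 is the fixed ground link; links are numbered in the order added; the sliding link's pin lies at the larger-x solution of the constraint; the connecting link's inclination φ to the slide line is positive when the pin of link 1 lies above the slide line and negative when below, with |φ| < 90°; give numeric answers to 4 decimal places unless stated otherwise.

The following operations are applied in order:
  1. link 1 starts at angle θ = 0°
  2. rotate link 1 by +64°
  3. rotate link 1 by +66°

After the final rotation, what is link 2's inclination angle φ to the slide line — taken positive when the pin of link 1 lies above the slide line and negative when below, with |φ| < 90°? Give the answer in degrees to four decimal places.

geometry: r = 53 mm, L = 185 mm, e = 2 mm; θ starts at 0°
rotate link 1 by +64°: θ ← 0° +64° = 64°
rotate link 1 by +66°: θ ← 64° +66° = 130°
h = r sin θ − e = 40.600355 − 2 = 38.600355
sin φ = h / L = 38.600355 / 185 = 0.20865057
φ = arcsin(0.20865057) = 12.043284°

12.0433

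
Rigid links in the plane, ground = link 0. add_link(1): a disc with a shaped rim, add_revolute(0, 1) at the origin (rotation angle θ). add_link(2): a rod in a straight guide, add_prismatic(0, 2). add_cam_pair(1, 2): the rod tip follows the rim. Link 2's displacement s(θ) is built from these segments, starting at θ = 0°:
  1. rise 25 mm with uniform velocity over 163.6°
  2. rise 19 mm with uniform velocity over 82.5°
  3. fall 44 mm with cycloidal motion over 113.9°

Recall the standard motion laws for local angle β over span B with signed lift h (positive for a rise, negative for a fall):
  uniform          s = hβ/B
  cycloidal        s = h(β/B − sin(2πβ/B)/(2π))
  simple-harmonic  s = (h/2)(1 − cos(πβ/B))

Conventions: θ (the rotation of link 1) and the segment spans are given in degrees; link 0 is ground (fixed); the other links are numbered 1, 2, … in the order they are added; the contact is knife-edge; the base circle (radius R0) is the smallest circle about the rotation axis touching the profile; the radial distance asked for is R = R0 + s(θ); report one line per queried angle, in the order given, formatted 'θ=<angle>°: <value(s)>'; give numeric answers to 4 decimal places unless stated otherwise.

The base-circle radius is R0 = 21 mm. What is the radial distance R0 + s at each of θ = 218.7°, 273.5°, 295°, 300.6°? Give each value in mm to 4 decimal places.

segment 1 (0° to 163.6°, uniform, h = 25) is passed completely: s = 0.0000 + (25) = 25.0000
θ = 218.7° falls in segment 2 (163.6° to 246.1°, uniform, h = 19): β = 218.7 − 163.6 = 55.1°, B = 82.5°; Δs = 19·55.1/82.5 = 12.6897; s = 25.0000 + 12.6897 = 37.6897
segment 2 (163.6° to 246.1°, uniform, h = 19) is passed completely: s = 25.0000 + (19) = 44.0000
θ = 273.5° falls in segment 3 (246.1° to 360°, cycloidal, h = -44): β = 273.5 − 246.1 = 27.4°, B = 113.9°; Δs = -44·(0.2406 − sin(2π·0.2406)/(2π)) = -3.5942; s = 44.0000 − 3.5942 = 40.4058
θ = 295° falls in segment 3 (246.1° to 360°, cycloidal, h = -44): β = 295 − 246.1 = 48.9°, B = 113.9°; Δs = -44·(0.4293 − sin(2π·0.4293)/(2π)) = -15.8817; s = 44.0000 − 15.8817 = 28.1183
θ = 300.6° falls in segment 3 (246.1° to 360°, cycloidal, h = -44): β = 300.6 − 246.1 = 54.5°, B = 113.9°; Δs = -44·(0.4785 − sin(2π·0.4785)/(2π)) = -20.1100; s = 44.0000 − 20.1100 = 23.8900
θ=218.7°: R = R0 + s = 21 + 37.6897 = 58.6897
θ=273.5°: R = R0 + s = 21 + 40.4058 = 61.4058
θ=295°: R = R0 + s = 21 + 28.1183 = 49.1183
θ=300.6°: R = R0 + s = 21 + 23.8900 = 44.8900

θ=218.7°: 58.6897
θ=273.5°: 61.4058
θ=295°: 49.1183
θ=300.6°: 44.8900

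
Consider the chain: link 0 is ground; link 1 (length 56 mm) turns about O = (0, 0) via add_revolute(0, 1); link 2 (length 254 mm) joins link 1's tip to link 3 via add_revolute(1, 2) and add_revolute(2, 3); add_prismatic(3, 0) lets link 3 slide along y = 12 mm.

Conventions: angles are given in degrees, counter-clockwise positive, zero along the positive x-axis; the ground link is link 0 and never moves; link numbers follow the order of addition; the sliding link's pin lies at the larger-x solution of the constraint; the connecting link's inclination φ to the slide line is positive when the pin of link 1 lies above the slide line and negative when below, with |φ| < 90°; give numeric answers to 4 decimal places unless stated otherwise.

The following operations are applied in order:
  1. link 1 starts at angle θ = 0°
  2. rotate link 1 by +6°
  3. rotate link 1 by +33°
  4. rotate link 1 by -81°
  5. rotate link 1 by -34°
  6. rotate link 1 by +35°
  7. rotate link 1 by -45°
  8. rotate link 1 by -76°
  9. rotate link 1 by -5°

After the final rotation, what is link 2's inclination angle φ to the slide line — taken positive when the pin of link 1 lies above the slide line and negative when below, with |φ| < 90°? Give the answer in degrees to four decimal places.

geometry: r = 56 mm, L = 254 mm, e = 12 mm; θ starts at 0°
rotate link 1 by +6°: θ ← 0° +6° = 6°
rotate link 1 by +33°: θ ← 6° +33° = 39°
rotate link 1 by -81°: θ ← 39° -81° = -42°
rotate link 1 by -34°: θ ← -42° -34° = -76°
rotate link 1 by +35°: θ ← -76° +35° = -41°
rotate link 1 by -45°: θ ← -41° -45° = -86°
rotate link 1 by -76°: θ ← -86° -76° = -162°
rotate link 1 by -5°: θ ← -162° -5° = -167°
h = r sin θ − e = -12.597259 − 12 = -24.597259
sin φ = h / L = -24.597259 / 254 = -0.09683960
φ = arcsin(-0.09683960) = -5.557210°

-5.5572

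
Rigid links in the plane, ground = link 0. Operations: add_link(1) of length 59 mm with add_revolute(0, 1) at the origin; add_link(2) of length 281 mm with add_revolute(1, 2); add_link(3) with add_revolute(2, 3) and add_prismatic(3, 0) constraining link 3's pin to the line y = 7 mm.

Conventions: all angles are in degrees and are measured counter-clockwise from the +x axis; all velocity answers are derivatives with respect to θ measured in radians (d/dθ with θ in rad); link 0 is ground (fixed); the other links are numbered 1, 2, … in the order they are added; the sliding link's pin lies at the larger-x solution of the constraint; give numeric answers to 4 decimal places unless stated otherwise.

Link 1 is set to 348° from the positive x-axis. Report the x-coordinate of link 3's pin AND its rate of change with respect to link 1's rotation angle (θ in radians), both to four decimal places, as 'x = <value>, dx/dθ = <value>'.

geometry: r = 59 mm, L = 281 mm, e = 7 mm
crank pin P = (r cos θ, r sin θ) = (57.710708, -12.266790)
h = r sin θ − e = -12.266790 − 7 = -19.266790
x = r cos θ + √(L² − h²) = 57.710708 + 280.338707 = 338.049416
dx/dθ = −r sin θ − h·r cos θ/√(L² − h²) (θ in radians; h = -19.266790) = 16.233064

x = 338.0494, dx/dθ = 16.2331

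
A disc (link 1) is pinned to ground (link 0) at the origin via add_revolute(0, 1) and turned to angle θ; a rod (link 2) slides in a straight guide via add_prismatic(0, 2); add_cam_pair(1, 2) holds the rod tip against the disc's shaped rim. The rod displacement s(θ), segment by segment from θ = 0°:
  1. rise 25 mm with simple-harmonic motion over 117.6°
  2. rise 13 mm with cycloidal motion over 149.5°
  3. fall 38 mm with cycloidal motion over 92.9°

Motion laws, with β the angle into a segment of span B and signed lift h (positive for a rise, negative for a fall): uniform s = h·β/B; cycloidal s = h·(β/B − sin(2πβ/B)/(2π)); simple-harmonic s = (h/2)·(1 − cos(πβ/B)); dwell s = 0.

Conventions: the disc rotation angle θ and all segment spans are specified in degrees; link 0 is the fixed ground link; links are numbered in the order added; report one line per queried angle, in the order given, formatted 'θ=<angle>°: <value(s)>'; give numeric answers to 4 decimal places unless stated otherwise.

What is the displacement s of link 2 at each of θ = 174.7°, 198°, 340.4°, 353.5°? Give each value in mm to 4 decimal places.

segment 1 (0° to 117.6°, simple-harmonic, h = 25) is passed completely: s = 0.0000 + (25) = 25.0000
θ = 174.7° falls in segment 2 (117.6° to 267.1°, cycloidal, h = 13): β = 174.7 − 117.6 = 57.1°, B = 149.5°; Δs = 13·(0.3819 − sin(2π·0.3819)/(2π)) = 3.5674; s = 25.0000 + 3.5674 = 28.5674
θ = 198° falls in segment 2 (117.6° to 267.1°, cycloidal, h = 13): β = 198 − 117.6 = 80.4°, B = 149.5°; Δs = 13·(0.5378 − sin(2π·0.5378)/(2π)) = 7.4780; s = 25.0000 + 7.4780 = 32.4780
segment 2 (117.6° to 267.1°, cycloidal, h = 13) is passed completely: s = 25.0000 + (13) = 38.0000
θ = 340.4° falls in segment 3 (267.1° to 360°, cycloidal, h = -38): β = 340.4 − 267.1 = 73.3°, B = 92.9°; Δs = -38·(0.7890 − sin(2π·0.7890)/(2π)) = -35.8498; s = 38.0000 − 35.8498 = 2.1502
θ = 353.5° falls in segment 3 (267.1° to 360°, cycloidal, h = -38): β = 353.5 − 267.1 = 86.4°, B = 92.9°; Δs = -38·(0.9300 − sin(2π·0.9300)/(2π)) = -37.9152; s = 38.0000 − 37.9152 = 0.0848

θ=174.7°: 28.5674
θ=198°: 32.4780
θ=340.4°: 2.1502
θ=353.5°: 0.0848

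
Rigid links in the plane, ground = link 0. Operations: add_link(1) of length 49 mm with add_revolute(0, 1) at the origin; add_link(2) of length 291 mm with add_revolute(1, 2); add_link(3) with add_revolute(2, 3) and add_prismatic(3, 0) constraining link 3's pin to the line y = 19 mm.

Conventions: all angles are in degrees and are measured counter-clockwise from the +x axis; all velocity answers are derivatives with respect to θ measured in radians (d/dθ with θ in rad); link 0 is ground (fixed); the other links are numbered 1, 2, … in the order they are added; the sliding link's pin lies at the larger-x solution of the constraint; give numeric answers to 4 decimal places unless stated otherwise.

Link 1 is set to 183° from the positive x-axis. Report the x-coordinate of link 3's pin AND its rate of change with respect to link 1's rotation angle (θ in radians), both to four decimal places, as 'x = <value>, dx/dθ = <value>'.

geometry: r = 49 mm, L = 291 mm, e = 19 mm
crank pin P = (r cos θ, r sin θ) = (-48.932847, -2.564462)
h = r sin θ − e = -2.564462 − 19 = -21.564462
x = r cos θ + √(L² − h²) = -48.932847 + 290.199886 = 241.267039
dx/dθ = −r sin θ − h·r cos θ/√(L² − h²) (θ in radians; h = -21.564462) = -1.071689

x = 241.2670, dx/dθ = -1.0717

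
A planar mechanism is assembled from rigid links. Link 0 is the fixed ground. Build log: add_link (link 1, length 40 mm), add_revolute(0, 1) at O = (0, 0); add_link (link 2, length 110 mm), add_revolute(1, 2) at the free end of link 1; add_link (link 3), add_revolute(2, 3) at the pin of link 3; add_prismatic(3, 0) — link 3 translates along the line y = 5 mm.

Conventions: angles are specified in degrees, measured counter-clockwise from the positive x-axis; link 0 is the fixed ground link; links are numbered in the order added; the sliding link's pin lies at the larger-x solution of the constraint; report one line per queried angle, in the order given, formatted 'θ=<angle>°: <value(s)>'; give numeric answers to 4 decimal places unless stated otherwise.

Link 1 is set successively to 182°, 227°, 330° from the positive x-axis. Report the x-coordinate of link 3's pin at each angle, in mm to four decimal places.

geometry: r = 40 mm, L = 110 mm, e = 5 mm
θ=182°: crank pin P = (r cos θ, r sin θ) = (-39.975633, -1.395980)
θ=182°: h = r sin θ − e = -1.395980 − 5 = -6.395980
θ=182°: x = r cos θ + √(L² − h²) = -39.975633 + 109.813895 = 69.838261
θ=227°: crank pin P = (r cos θ, r sin θ) = (-27.279934, -29.254148)
θ=227°: h = r sin θ − e = -29.254148 − 5 = -34.254148
θ=227°: x = r cos θ + √(L² − h²) = -27.279934 + 104.530634 = 77.250699
θ=330°: crank pin P = (r cos θ, r sin θ) = (34.641016, -20.000000)
θ=330°: h = r sin θ − e = -20.000000 − 5 = -25.000000
θ=330°: x = r cos θ + √(L² − h²) = 34.641016 + 107.121426 = 141.762443

θ=182°: 69.8383
θ=227°: 77.2507
θ=330°: 141.7624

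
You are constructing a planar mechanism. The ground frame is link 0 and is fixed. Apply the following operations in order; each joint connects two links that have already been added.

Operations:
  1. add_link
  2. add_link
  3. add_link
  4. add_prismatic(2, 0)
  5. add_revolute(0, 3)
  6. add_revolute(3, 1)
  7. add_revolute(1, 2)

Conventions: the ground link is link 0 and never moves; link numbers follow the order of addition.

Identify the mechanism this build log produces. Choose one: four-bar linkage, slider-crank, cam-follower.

links: 4 (incl. ground); joints: 3 revolute, 1 prismatic, 0 higher (cam) pair, forming one closed loop
4 links, 3 revolutes + 1 prismatic in one loop → slider-crank

slider-crank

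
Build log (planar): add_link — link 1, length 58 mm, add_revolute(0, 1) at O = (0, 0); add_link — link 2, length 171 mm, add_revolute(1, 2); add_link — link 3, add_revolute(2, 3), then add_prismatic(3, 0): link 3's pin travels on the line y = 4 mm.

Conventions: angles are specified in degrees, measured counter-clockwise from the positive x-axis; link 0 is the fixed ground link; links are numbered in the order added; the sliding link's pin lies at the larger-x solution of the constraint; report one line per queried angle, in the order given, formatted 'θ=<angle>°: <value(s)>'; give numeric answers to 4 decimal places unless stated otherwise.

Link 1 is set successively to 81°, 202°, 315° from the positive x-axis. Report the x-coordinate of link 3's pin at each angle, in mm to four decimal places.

geometry: r = 58 mm, L = 171 mm, e = 4 mm
θ=81°: crank pin P = (r cos θ, r sin θ) = (9.073199, 57.285924)
θ=81°: h = r sin θ − e = 57.285924 − 4 = 53.285924
θ=81°: x = r cos θ + √(L² − h²) = 9.073199 + 162.485723 = 171.558922
θ=202°: crank pin P = (r cos θ, r sin θ) = (-53.776664, -21.727182)
θ=202°: h = r sin θ − e = -21.727182 − 4 = -25.727182
θ=202°: x = r cos θ + √(L² − h²) = -53.776664 + 169.053578 = 115.276914
θ=315°: crank pin P = (r cos θ, r sin θ) = (41.012193, -41.012193)
θ=315°: h = r sin θ − e = -41.012193 − 4 = -45.012193
θ=315°: x = r cos θ + √(L² − h²) = 41.012193 + 164.969399 = 205.981592

θ=81°: 171.5589
θ=202°: 115.2769
θ=315°: 205.9816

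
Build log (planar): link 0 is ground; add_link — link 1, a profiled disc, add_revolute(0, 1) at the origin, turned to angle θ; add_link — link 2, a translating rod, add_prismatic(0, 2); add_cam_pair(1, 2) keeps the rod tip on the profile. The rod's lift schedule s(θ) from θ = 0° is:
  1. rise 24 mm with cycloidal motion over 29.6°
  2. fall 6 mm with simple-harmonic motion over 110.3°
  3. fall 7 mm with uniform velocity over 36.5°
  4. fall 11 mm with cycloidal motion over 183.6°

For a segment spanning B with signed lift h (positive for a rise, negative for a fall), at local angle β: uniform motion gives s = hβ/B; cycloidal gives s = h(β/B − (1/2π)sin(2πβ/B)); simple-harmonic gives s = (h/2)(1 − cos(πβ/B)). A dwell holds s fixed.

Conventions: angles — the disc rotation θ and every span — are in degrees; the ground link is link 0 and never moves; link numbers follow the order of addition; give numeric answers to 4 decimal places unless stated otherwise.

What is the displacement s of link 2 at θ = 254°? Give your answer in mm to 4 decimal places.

seg 1 [0°–29.6°] cycloidal, h=24: full span → s += 24 → s = 24.0000
seg 2 [29.6°–139.9°] simple-harmonic, h=-6: full span → s += -6 → s = 18.0000
seg 3 [139.9°–176.4°] uniform, h=-7: full span → s += -7 → s = 11.0000
seg 4 [176.4°–360°] cycloidal, h=-11: θ=254° here. β=77.6, B=183.6. -11·(0.4227 − sin(2π·0.4227)/(2π)) = -3.8316 → s = 7.1684

7.1684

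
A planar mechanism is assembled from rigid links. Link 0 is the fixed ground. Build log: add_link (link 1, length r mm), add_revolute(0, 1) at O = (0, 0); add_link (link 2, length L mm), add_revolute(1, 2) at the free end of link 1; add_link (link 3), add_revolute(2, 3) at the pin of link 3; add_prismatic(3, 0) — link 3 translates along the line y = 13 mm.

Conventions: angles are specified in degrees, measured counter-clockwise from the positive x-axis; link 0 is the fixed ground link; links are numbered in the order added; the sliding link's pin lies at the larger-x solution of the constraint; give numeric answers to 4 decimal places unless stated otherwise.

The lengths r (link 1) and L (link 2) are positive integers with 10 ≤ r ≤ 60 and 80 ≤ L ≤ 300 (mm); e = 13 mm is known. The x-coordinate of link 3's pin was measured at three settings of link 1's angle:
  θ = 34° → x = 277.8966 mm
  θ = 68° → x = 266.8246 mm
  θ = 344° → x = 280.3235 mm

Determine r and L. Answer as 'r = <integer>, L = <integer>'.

constraint per measurement: (x − r cos θ)² + (r sin θ − e)² = L²
subtracting the θ₁ and θ₂ equations cancels the r² and L² terms:
r = (x₁² − x₂²) / (2[(x₁cos θ₁ + e sin θ₁) − (x₂cos θ₂ + e sin θ₂)]) = 24.0001 → r = 24
L² = (x₁ − r cos θ₁)² + (r sin θ₁ − e)² = 66564.0212 → L = 258.0000 → L = 258
check at θ₃=344°: x = 280.3235 (printed 280.3235) ✓

r = 24, L = 258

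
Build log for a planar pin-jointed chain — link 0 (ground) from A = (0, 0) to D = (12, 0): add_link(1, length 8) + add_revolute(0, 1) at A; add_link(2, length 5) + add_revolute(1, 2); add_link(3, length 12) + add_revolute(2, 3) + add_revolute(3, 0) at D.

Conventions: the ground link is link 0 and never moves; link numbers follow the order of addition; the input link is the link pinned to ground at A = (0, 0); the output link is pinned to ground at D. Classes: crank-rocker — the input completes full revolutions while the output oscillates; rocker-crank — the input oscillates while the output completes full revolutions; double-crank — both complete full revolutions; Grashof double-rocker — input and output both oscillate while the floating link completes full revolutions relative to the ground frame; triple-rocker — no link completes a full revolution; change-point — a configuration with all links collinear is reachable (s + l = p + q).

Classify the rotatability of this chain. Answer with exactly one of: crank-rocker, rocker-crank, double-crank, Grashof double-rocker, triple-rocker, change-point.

lengths: ground=12, input=8, coupler=5, output=12
sorted: s=5 (shortest), l=12 (longest), p+q=20
s + l = 17 vs p + q = 20
s + l < p + q (Grashof) with shortest = coupler link → Grashof double-rocker

Grashof double-rocker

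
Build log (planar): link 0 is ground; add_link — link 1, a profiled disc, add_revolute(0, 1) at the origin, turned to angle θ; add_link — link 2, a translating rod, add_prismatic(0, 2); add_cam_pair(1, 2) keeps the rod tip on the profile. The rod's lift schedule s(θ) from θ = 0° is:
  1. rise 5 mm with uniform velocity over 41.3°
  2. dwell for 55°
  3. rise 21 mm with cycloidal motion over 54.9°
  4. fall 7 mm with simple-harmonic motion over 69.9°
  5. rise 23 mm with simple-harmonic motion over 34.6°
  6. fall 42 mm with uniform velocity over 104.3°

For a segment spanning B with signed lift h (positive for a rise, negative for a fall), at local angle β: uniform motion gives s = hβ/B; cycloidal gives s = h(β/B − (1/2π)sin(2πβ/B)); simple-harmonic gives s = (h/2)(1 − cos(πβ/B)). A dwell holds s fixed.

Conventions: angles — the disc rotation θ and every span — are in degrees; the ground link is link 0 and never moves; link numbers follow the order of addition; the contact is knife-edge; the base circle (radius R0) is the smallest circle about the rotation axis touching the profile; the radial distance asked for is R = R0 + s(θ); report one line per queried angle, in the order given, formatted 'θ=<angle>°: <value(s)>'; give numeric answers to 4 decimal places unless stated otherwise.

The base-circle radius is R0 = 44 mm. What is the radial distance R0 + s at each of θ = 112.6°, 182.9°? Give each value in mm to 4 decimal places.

seg 1 [0°–41.3°] uniform, h=5: full span → s += 5 → s = 5.0000
seg 2 [41.3°–96.3°] dwell: s stays 5.0000
seg 3 [96.3°–151.2°] cycloidal, h=21: θ=112.6° here. β=16.3, B=54.9. 21·(0.2969 − sin(2π·0.2969)/(2π)) = 3.0368 → s = 8.0368
seg 3 [96.3°–151.2°] cycloidal, h=21: full span → s += 21 → s = 26.0000
seg 4 [151.2°–221.1°] simple-harmonic, h=-7: θ=182.9° here. β=31.7, B=69.9. -7/2·(1 − cos(π·0.4535)) = -2.9906 → s = 23.0094
θ=112.6°: R = R0 + s = 44 + 8.0368 = 52.0368
θ=182.9°: R = R0 + s = 44 + 23.0094 = 67.0094

θ=112.6°: 52.0368
θ=182.9°: 67.0094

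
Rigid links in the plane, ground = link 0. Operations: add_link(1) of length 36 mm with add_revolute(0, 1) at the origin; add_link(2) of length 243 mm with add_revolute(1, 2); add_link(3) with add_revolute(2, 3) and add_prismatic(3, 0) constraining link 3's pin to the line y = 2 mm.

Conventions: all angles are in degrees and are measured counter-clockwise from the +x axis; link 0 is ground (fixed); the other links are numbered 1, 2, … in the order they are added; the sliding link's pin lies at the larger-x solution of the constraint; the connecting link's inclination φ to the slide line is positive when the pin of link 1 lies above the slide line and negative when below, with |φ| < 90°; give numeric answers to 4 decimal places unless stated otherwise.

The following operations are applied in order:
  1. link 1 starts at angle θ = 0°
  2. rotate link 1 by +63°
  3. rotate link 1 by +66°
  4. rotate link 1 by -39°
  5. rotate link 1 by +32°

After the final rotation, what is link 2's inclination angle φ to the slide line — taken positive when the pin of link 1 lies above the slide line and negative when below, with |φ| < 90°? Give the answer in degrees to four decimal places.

geometry: r = 36 mm, L = 243 mm, e = 2 mm; θ starts at 0°
rotate link 1 by +63°: θ ← 0° +63° = 63°
rotate link 1 by +66°: θ ← 63° +66° = 129°
rotate link 1 by -39°: θ ← 129° -39° = 90°
rotate link 1 by +32°: θ ← 90° +32° = 122°
h = r sin θ − e = 30.529731 − 2 = 28.529731
sin φ = h / L = 28.529731 / 243 = 0.11740630
φ = arcsin(0.11740630) = 6.742436°

6.7424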